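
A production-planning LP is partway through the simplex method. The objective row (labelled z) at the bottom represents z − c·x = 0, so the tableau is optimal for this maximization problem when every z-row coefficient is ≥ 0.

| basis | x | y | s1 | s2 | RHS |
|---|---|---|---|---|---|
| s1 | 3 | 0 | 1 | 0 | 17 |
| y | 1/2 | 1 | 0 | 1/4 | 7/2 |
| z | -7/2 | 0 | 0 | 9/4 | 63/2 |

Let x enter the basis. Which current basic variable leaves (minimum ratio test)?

Column x entries and ratios — s1: 17/3 = 17/3; y: (7/2)/(1/2) = 7.
Smallest ratio is 17/3 in the row of s1, so s1 leaves.

s1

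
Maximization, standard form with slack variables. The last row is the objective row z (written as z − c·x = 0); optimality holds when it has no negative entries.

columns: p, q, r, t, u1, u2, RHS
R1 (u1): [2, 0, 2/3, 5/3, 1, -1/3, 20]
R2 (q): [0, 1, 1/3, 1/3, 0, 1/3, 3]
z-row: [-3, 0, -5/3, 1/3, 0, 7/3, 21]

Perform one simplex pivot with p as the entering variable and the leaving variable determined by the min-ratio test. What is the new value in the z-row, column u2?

11/6

Ratio test on column p — row 1: 20/2 = 10; row 2: entry 0 ≤ 0. Minimum is 10 at row 1 (u1 leaves); pivot element 2.
Divide row 1 by 2; eliminate column p from the other rows.
z-row update in column u2: 7/3 − (-3)·(-1/6) = 11/6.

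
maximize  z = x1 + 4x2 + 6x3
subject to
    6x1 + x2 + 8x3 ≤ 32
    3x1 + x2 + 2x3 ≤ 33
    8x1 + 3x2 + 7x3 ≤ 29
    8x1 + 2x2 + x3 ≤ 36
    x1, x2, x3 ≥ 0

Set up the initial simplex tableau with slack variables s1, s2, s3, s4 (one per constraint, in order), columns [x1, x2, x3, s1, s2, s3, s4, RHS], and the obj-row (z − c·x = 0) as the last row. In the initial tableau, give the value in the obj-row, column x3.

-6

The obj-row carries the negated objective coefficients: the x3 entry is -6.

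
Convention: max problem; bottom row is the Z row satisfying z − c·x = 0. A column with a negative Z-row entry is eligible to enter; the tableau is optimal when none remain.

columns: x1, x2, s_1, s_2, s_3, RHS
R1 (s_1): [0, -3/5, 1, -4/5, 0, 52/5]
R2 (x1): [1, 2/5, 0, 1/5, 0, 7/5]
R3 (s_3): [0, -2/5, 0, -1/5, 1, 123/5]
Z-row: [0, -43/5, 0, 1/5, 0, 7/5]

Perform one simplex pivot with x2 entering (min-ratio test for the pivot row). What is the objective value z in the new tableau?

63/2

Ratio test on column x2 — row 1: entry -3/5 ≤ 0; row 2: (7/5)/(2/5) = 7/2; row 3: entry -2/5 ≤ 0. Minimum is 7/2 at row 2 (x1 leaves); pivot element 2/5.
Pivot on row 2; the Z-row RHS becomes 7/5 − (-43/5)·(7/2) = 63/2.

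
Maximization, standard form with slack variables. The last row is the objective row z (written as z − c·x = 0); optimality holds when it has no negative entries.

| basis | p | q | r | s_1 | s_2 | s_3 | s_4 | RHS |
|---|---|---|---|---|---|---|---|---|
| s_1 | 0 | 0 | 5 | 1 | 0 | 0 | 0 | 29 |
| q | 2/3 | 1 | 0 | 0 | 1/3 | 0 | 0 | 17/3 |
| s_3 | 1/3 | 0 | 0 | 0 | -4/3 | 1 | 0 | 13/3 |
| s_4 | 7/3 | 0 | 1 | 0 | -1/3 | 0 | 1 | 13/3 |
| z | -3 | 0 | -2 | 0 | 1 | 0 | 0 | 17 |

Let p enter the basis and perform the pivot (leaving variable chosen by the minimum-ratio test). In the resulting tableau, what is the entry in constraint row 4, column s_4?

3/7

Ratio test on column p — row 1: entry 0 ≤ 0; row 2: (17/3)/(2/3) = 17/2; row 3: (13/3)/(1/3) = 13; row 4: (13/3)/(7/3) = 13/7. Minimum is 13/7 at row 4 (s_4 leaves); pivot element 7/3.
Divide row 4 by 7/3; eliminate column p from the other rows.
In the new row 4, the s_4 entry is the old entry divided by the pivot: 1/(7/3) = 3/7.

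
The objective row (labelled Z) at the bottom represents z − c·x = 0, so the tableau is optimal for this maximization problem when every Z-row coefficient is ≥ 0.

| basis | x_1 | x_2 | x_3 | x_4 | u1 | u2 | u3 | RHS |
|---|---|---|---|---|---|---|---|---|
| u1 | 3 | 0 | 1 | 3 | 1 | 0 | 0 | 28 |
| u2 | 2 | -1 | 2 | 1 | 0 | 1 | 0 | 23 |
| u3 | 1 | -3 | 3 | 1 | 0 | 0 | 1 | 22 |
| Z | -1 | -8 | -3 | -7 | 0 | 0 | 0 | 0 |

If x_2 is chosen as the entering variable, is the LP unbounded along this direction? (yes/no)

yes

Every constraint-row entry in column x_2 is ≤ 0, so increasing x_2 is unbounded.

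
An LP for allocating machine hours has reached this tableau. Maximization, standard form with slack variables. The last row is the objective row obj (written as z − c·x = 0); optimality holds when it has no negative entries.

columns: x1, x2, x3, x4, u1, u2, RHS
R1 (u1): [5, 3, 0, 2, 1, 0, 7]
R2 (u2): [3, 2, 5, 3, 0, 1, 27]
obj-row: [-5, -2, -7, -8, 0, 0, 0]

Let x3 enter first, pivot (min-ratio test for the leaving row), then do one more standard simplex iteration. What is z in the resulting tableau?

Ratio test on column x3 — row 1: entry 0 ≤ 0; row 2: 27/5 = 27/5. Minimum is 27/5 at row 2 (u2 leaves); pivot element 5.
Pivot on row 2; the obj-row RHS becomes 0 − (-7)·(27/5) = 189/5.
Next entering variable (most negative obj-row entry -19/5): x4.
Ratio test on column x4 — row 1: 7/2 = 7/2; row 2: (27/5)/(3/5) = 9. Minimum is 7/2 at row 1 (u1 leaves); pivot element 2.
After the second pivot the obj-row RHS is 189/5 − (-19/5)·(7/2) = 511/10.

511/10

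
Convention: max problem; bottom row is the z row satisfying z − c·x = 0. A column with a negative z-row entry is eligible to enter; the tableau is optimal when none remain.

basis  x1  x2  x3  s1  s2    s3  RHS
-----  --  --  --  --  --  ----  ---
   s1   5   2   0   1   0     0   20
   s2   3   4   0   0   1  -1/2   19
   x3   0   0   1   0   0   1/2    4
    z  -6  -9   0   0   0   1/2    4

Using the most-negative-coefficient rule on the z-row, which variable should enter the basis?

Negative z-row entries: x1: -6, x2: -9.
The most negative is -9 in column x2, so x2 enters.

x2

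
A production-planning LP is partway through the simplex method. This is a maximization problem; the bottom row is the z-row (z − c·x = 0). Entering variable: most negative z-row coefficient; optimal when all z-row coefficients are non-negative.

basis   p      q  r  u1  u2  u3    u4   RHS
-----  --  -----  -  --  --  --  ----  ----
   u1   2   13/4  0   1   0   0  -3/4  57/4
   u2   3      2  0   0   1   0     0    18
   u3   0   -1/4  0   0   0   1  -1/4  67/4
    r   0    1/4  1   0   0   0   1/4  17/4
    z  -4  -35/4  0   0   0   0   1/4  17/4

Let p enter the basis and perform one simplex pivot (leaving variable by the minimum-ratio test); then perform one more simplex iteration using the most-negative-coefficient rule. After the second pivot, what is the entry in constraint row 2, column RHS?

120/23

Ratio test on column p — row 1: (57/4)/2 = 57/8; row 2: 18/3 = 6; row 3: entry 0 ≤ 0; row 4: entry 0 ≤ 0. Minimum is 6 at row 2 (u2 leaves); pivot element 3.
Divide row 2 by 3; eliminate column p from the other rows.
Second iteration: most negative z-row entry is -73/12 in column q, so q enters.
Ratio test on column q — row 1: (9/4)/(23/12) = 27/23; row 2: 6/(2/3) = 9; row 3: entry -1/4 ≤ 0; row 4: (17/4)/(1/4) = 17. Minimum is 27/23 at row 1 (u1 leaves); pivot element 23/12.
Divide row 1 by 23/12; eliminate column q from the other rows.
After both pivots, the entry at constraint row 2, column RHS is 120/23.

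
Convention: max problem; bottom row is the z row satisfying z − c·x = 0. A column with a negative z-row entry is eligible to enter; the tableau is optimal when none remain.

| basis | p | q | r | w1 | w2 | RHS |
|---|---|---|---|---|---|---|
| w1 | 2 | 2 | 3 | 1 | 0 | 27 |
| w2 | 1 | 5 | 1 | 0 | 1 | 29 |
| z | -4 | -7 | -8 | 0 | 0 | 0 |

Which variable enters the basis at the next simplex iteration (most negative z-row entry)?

r

Negative z-row entries: p: -4, q: -7, r: -8.
The most negative is -8 in column r, so r enters.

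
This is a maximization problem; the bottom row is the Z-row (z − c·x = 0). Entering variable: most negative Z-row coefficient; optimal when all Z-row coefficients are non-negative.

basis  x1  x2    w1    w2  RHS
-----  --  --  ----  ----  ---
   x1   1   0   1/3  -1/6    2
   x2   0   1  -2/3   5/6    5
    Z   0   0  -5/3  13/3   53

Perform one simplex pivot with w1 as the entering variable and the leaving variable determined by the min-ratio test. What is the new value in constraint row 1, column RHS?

Ratio test on column w1 — row 1: 2/(1/3) = 6; row 2: entry -2/3 ≤ 0. Minimum is 6 at row 1 (x1 leaves); pivot element 1/3.
Divide row 1 by 1/3; eliminate column w1 from the other rows.
In the new row 1, the RHS entry is the old entry divided by the pivot: 2/(1/3) = 6.

6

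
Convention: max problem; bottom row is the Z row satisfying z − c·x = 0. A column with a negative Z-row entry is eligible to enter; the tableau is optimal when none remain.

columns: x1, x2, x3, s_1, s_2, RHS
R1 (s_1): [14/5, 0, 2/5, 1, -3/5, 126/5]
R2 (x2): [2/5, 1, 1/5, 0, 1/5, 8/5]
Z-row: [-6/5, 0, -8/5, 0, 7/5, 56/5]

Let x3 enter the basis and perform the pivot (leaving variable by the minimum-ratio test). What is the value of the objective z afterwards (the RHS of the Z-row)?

Ratio test on column x3 — row 1: (126/5)/(2/5) = 63; row 2: (8/5)/(1/5) = 8. Minimum is 8 at row 2 (x2 leaves); pivot element 1/5.
Pivot on row 2; the Z-row RHS becomes 56/5 − (-8/5)·8 = 24.

24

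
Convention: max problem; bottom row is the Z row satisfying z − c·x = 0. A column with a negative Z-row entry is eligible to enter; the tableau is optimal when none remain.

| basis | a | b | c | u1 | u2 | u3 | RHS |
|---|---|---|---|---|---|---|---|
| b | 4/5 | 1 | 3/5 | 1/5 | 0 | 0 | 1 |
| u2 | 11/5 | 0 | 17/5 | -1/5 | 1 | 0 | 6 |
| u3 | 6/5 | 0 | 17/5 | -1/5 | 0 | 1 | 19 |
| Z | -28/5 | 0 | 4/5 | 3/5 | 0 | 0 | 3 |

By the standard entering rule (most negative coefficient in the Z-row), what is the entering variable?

a

Negative Z-row entries: a: -28/5.
The most negative is -28/5 in column a, so a enters.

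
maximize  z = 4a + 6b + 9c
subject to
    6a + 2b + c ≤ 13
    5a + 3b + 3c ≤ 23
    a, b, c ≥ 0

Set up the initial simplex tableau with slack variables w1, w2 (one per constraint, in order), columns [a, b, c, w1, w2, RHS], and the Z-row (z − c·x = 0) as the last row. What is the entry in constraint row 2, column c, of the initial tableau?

Constraint 2 has coefficient 3 on c.

3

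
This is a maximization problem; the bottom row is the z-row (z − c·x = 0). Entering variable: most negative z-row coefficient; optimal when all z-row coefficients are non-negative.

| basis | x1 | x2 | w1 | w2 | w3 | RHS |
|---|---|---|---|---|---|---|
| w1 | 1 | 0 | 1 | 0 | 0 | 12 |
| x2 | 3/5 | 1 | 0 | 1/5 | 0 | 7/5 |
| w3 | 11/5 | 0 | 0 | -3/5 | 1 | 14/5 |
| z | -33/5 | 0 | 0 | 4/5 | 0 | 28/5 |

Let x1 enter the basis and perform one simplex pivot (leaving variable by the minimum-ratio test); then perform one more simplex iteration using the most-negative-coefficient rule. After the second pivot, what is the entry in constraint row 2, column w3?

-3/4

Ratio test on column x1 — row 1: 12/1 = 12; row 2: (7/5)/(3/5) = 7/3; row 3: (14/5)/(11/5) = 14/11. Minimum is 14/11 at row 3 (w3 leaves); pivot element 11/5.
Divide row 3 by 11/5; eliminate column x1 from the other rows.
Second iteration: most negative z-row entry is -1 in column w2, so w2 enters.
Ratio test on column w2 — row 1: (118/11)/(3/11) = 118/3; row 2: (7/11)/(4/11) = 7/4; row 3: entry -3/11 ≤ 0. Minimum is 7/4 at row 2 (x2 leaves); pivot element 4/11.
Divide row 2 by 4/11; eliminate column w2 from the other rows.
After both pivots, the entry at constraint row 2, column w3 is -3/4.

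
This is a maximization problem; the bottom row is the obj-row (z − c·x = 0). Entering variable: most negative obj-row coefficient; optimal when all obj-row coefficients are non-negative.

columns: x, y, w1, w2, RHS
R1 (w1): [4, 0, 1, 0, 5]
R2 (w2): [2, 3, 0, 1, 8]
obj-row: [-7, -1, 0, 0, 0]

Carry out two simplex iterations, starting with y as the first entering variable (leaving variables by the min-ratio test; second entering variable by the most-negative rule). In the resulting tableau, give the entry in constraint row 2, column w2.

Ratio test on column y — row 1: entry 0 ≤ 0; row 2: 8/3 = 8/3. Minimum is 8/3 at row 2 (w2 leaves); pivot element 3.
Divide row 2 by 3; eliminate column y from the other rows.
Second iteration: most negative obj-row entry is -19/3 in column x, so x enters.
Ratio test on column x — row 1: 5/4 = 5/4; row 2: (8/3)/(2/3) = 4. Minimum is 5/4 at row 1 (w1 leaves); pivot element 4.
Divide row 1 by 4; eliminate column x from the other rows.
After both pivots, the entry at constraint row 2, column w2 is 1/3.

1/3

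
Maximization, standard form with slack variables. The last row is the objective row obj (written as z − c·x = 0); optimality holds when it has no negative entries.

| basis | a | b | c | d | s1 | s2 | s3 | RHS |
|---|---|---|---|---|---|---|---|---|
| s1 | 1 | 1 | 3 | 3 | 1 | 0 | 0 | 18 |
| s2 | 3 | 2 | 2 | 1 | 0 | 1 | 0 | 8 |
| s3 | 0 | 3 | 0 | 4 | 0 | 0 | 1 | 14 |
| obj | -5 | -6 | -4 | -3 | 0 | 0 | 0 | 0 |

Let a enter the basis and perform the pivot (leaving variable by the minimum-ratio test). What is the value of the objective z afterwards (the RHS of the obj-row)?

Ratio test on column a — row 1: 18/1 = 18; row 2: 8/3 = 8/3; row 3: entry 0 ≤ 0. Minimum is 8/3 at row 2 (s2 leaves); pivot element 3.
Pivot on row 2; the obj-row RHS becomes 0 − (-5)·(8/3) = 40/3.

40/3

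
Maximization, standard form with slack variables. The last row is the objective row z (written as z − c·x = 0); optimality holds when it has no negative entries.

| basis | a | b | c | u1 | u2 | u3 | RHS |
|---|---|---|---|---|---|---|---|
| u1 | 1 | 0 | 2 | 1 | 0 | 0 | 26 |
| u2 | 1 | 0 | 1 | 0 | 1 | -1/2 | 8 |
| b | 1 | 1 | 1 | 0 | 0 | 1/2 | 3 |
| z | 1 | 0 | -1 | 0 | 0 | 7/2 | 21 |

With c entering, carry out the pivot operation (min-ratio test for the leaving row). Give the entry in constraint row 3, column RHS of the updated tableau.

Ratio test on column c — row 1: 26/2 = 13; row 2: 8/1 = 8; row 3: 3/1 = 3. Minimum is 3 at row 3 (b leaves); pivot element 1.
Divide row 3 by 1; eliminate column c from the other rows.
In the new row 3, the RHS entry is the old entry divided by the pivot: 3/1 = 3.

3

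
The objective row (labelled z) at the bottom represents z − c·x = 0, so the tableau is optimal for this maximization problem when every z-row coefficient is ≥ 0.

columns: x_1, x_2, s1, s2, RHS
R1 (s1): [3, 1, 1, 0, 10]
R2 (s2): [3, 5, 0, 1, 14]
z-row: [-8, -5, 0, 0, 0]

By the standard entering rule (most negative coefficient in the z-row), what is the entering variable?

x_1

Negative z-row entries: x_1: -8, x_2: -5.
The most negative is -8 in column x_1, so x_1 enters.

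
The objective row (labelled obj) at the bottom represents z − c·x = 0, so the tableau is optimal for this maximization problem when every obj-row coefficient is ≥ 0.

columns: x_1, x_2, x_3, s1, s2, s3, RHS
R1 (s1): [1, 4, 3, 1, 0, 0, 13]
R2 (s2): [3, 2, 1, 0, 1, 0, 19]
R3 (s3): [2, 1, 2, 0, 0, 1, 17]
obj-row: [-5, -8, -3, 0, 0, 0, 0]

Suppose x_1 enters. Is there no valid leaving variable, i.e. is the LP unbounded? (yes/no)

no

Column x_1 has positive entries in row(s) 1, 2, 3, so the ratio test bounds it — not unbounded.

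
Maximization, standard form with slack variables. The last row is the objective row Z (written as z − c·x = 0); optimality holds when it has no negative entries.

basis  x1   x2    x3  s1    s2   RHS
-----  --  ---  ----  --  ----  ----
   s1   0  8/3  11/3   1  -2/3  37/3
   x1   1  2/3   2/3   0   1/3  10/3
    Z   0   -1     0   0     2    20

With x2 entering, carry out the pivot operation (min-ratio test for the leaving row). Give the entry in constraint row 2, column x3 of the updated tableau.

-1/4

Ratio test on column x2 — row 1: (37/3)/(8/3) = 37/8; row 2: (10/3)/(2/3) = 5. Minimum is 37/8 at row 1 (s1 leaves); pivot element 8/3.
Divide row 1 by 8/3; eliminate column x2 from the other rows.
Row 2 update in column x3: 2/3 − (2/3)·(11/8) = -1/4.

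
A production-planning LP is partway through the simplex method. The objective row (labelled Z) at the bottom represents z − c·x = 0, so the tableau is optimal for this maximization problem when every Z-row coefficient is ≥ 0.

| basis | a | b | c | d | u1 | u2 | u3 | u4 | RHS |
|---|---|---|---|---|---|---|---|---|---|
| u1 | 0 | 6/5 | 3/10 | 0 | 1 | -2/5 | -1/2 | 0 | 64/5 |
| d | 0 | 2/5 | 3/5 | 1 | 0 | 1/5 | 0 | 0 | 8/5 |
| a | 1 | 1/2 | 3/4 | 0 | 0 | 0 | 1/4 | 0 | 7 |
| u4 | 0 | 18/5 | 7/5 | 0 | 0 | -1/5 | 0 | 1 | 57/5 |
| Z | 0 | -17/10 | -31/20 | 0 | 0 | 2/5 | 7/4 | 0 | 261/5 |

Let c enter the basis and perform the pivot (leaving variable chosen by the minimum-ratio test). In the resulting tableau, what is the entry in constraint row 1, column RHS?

Ratio test on column c — row 1: (64/5)/(3/10) = 128/3; row 2: (8/5)/(3/5) = 8/3; row 3: 7/(3/4) = 28/3; row 4: (57/5)/(7/5) = 57/7. Minimum is 8/3 at row 2 (d leaves); pivot element 3/5.
Divide row 2 by 3/5; eliminate column c from the other rows.
Row 1 update in column RHS: 64/5 − (3/10)·(8/3) = 12.

12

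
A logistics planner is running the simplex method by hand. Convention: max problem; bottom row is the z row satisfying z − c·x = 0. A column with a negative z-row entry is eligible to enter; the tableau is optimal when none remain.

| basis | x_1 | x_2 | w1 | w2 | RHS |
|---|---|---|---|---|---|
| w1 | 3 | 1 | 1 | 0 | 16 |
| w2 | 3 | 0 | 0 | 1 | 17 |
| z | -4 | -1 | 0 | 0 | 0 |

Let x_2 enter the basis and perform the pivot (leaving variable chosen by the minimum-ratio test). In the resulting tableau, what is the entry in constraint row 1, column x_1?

3

Ratio test on column x_2 — row 1: 16/1 = 16; row 2: entry 0 ≤ 0. Minimum is 16 at row 1 (w1 leaves); pivot element 1.
Divide row 1 by 1; eliminate column x_2 from the other rows.
In the new row 1, the x_1 entry is the old entry divided by the pivot: 3/1 = 3.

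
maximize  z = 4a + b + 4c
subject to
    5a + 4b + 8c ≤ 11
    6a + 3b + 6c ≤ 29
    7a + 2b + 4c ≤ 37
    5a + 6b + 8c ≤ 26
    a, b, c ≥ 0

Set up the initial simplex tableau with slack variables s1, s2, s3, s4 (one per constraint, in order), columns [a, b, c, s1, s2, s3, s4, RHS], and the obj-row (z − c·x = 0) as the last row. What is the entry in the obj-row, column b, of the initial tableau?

-1

The obj-row carries the negated objective coefficients: the b entry is -1.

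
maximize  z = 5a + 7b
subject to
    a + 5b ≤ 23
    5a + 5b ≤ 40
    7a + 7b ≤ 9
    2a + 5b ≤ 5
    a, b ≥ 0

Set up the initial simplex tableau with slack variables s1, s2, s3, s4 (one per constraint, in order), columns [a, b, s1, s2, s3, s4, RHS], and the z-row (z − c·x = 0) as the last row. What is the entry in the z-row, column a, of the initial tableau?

-5

The z-row carries the negated objective coefficients: the a entry is -5.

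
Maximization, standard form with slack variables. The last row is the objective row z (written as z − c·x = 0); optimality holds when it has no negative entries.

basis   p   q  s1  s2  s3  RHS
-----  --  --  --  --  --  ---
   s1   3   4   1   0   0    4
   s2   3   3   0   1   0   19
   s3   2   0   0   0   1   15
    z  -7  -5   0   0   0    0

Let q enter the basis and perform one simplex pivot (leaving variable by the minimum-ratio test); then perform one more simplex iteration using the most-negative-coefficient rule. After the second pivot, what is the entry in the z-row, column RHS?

Ratio test on column q — row 1: 4/4 = 1; row 2: 19/3 = 19/3; row 3: entry 0 ≤ 0. Minimum is 1 at row 1 (s1 leaves); pivot element 4.
Divide row 1 by 4; eliminate column q from the other rows.
Second iteration: most negative z-row entry is -13/4 in column p, so p enters.
Ratio test on column p — row 1: 1/(3/4) = 4/3; row 2: 16/(3/4) = 64/3; row 3: 15/2 = 15/2. Minimum is 4/3 at row 1 (q leaves); pivot element 3/4.
Divide row 1 by 3/4; eliminate column p from the other rows.
After both pivots, the entry at the z-row, column RHS is 28/3.

28/3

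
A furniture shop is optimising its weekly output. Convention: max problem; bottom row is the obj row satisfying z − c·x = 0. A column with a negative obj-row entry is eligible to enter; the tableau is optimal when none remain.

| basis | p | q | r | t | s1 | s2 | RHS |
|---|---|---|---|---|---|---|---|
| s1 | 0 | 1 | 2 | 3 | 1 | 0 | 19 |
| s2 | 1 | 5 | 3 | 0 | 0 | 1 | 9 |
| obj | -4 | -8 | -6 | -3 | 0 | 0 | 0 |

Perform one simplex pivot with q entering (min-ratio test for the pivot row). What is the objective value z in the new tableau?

Ratio test on column q — row 1: 19/1 = 19; row 2: 9/5 = 9/5. Minimum is 9/5 at row 2 (s2 leaves); pivot element 5.
Pivot on row 2; the obj-row RHS becomes 0 − (-8)·(9/5) = 72/5.

72/5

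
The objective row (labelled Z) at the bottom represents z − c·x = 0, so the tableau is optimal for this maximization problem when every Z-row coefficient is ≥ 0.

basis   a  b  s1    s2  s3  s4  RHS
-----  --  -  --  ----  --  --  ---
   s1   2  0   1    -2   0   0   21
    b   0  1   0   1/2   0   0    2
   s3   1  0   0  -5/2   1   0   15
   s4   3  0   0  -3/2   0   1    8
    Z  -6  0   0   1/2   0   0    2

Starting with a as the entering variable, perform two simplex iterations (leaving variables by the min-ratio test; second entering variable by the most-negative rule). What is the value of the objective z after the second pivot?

28

Ratio test on column a — row 1: 21/2 = 21/2; row 2: entry 0 ≤ 0; row 3: 15/1 = 15; row 4: 8/3 = 8/3. Minimum is 8/3 at row 4 (s4 leaves); pivot element 3.
Pivot on row 4; the Z-row RHS becomes 2 − (-6)·(8/3) = 18.
Next entering variable (most negative Z-row entry -5/2): s2.
Ratio test on column s2 — row 1: entry -1 ≤ 0; row 2: 2/(1/2) = 4; row 3: entry -2 ≤ 0; row 4: entry -1/2 ≤ 0. Minimum is 4 at row 2 (b leaves); pivot element 1/2.
After the second pivot the Z-row RHS is 18 − (-5/2)·4 = 28.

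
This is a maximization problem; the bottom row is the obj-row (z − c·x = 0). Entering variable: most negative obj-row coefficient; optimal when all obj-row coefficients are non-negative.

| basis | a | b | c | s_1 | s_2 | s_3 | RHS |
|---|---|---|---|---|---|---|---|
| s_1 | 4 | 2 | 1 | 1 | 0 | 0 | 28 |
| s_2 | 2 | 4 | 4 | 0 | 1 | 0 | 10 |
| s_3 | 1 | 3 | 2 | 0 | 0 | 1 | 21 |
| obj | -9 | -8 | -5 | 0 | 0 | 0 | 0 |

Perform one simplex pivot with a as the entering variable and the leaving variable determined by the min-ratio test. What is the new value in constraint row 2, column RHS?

5

Ratio test on column a — row 1: 28/4 = 7; row 2: 10/2 = 5; row 3: 21/1 = 21. Minimum is 5 at row 2 (s_2 leaves); pivot element 2.
Divide row 2 by 2; eliminate column a from the other rows.
In the new row 2, the RHS entry is the old entry divided by the pivot: 10/2 = 5.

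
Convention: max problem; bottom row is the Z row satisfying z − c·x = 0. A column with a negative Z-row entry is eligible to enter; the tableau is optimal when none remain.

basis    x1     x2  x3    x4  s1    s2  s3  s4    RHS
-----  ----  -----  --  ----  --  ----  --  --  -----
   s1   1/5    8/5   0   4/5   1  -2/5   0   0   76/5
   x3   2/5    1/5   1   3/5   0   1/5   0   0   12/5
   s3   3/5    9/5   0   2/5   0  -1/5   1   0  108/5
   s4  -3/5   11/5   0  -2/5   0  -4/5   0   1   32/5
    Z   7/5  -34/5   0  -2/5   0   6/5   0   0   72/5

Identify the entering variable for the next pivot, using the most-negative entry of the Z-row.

Negative Z-row entries: x2: -34/5, x4: -2/5.
The most negative is -34/5 in column x2, so x2 enters.

x2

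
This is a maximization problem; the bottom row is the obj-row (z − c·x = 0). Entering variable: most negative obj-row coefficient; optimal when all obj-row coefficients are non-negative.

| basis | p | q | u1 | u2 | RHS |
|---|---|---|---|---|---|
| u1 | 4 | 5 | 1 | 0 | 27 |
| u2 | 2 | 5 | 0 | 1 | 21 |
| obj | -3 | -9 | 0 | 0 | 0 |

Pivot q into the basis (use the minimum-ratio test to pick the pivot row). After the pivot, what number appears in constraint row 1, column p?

2

Ratio test on column q — row 1: 27/5 = 27/5; row 2: 21/5 = 21/5. Minimum is 21/5 at row 2 (u2 leaves); pivot element 5.
Divide row 2 by 5; eliminate column q from the other rows.
Row 1 update in column p: 4 − 5·(2/5) = 2.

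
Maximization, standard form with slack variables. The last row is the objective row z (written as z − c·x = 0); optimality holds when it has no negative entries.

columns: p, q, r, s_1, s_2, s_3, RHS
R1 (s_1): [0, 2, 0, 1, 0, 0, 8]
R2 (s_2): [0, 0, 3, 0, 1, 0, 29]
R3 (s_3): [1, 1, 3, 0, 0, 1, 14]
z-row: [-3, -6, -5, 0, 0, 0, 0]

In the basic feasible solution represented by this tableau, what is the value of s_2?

29

s_2 is basic (row 2); its value is the RHS of that row, 29.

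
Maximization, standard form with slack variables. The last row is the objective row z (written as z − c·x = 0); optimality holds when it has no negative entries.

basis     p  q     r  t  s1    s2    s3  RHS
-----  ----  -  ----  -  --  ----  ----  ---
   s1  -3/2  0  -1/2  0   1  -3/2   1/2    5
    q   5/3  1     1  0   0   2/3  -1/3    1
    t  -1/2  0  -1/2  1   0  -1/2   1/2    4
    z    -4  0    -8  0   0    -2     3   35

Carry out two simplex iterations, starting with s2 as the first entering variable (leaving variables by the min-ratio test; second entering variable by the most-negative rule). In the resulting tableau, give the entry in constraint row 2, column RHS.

1

Ratio test on column s2 — row 1: entry -3/2 ≤ 0; row 2: 1/(2/3) = 3/2; row 3: entry -1/2 ≤ 0. Minimum is 3/2 at row 2 (q leaves); pivot element 2/3.
Divide row 2 by 2/3; eliminate column s2 from the other rows.
Second iteration: most negative z-row entry is -5 in column r, so r enters.
Ratio test on column r — row 1: (29/4)/(7/4) = 29/7; row 2: (3/2)/(3/2) = 1; row 3: (19/4)/(1/4) = 19. Minimum is 1 at row 2 (s2 leaves); pivot element 3/2.
Divide row 2 by 3/2; eliminate column r from the other rows.
After both pivots, the entry at constraint row 2, column RHS is 1.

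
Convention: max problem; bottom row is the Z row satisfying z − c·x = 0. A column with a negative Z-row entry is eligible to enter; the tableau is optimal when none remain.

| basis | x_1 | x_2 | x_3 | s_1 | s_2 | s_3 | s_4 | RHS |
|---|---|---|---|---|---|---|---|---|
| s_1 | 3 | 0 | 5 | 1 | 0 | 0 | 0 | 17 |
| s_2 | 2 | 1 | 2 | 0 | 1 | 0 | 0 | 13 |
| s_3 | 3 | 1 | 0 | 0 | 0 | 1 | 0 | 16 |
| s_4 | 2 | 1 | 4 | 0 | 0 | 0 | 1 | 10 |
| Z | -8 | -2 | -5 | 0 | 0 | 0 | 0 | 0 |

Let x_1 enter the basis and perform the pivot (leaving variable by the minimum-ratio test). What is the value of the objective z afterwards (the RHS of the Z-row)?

40

Ratio test on column x_1 — row 1: 17/3 = 17/3; row 2: 13/2 = 13/2; row 3: 16/3 = 16/3; row 4: 10/2 = 5. Minimum is 5 at row 4 (s_4 leaves); pivot element 2.
Pivot on row 4; the Z-row RHS becomes 0 − (-8)·5 = 40.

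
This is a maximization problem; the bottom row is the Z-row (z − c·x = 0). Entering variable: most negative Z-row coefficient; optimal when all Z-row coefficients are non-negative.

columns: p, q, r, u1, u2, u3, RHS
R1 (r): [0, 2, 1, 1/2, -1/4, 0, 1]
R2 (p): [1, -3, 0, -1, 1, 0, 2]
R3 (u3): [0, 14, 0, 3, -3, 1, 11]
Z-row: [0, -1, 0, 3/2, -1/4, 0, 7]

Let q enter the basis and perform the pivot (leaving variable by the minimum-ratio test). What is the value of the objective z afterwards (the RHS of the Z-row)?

Ratio test on column q — row 1: 1/2 = 1/2; row 2: entry -3 ≤ 0; row 3: 11/14 = 11/14. Minimum is 1/2 at row 1 (r leaves); pivot element 2.
Pivot on row 1; the Z-row RHS becomes 7 − (-1)·(1/2) = 15/2.

15/2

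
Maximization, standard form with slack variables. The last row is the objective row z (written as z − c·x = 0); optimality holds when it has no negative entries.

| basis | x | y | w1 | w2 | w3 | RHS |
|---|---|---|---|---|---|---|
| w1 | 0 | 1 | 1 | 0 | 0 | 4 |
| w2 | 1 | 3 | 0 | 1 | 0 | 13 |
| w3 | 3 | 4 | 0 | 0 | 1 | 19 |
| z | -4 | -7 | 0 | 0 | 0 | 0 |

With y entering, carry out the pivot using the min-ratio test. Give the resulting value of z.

28

Ratio test on column y — row 1: 4/1 = 4; row 2: 13/3 = 13/3; row 3: 19/4 = 19/4. Minimum is 4 at row 1 (w1 leaves); pivot element 1.
Pivot on row 1; the z-row RHS becomes 0 − (-7)·4 = 28.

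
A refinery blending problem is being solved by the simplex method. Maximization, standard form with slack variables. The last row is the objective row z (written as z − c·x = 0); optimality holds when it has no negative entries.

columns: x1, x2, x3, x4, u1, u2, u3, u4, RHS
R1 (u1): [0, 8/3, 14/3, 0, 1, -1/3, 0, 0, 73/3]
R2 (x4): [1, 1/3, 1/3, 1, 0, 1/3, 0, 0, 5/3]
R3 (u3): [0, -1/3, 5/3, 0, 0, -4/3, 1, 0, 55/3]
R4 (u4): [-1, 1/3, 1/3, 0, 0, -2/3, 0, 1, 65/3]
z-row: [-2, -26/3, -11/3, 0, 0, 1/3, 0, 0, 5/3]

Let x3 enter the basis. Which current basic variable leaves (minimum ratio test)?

x4

Column x3 entries and ratios — u1: (73/3)/(14/3) = 73/14; x4: (5/3)/(1/3) = 5; u3: (55/3)/(5/3) = 11; u4: (65/3)/(1/3) = 65.
Smallest ratio is 5 in the row of x4, so x4 leaves.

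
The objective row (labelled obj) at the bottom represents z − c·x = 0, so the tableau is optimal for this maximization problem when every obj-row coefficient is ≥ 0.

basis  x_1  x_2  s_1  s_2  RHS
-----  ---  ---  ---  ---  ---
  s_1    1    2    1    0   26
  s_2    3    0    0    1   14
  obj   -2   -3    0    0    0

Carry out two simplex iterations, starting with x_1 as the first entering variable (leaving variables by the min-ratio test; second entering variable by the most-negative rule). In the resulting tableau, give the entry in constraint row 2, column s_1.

Ratio test on column x_1 — row 1: 26/1 = 26; row 2: 14/3 = 14/3. Minimum is 14/3 at row 2 (s_2 leaves); pivot element 3.
Divide row 2 by 3; eliminate column x_1 from the other rows.
Second iteration: most negative obj-row entry is -3 in column x_2, so x_2 enters.
Ratio test on column x_2 — row 1: (64/3)/2 = 32/3; row 2: entry 0 ≤ 0. Minimum is 32/3 at row 1 (s_1 leaves); pivot element 2.
Divide row 1 by 2; eliminate column x_2 from the other rows.
After both pivots, the entry at constraint row 2, column s_1 is 0.

0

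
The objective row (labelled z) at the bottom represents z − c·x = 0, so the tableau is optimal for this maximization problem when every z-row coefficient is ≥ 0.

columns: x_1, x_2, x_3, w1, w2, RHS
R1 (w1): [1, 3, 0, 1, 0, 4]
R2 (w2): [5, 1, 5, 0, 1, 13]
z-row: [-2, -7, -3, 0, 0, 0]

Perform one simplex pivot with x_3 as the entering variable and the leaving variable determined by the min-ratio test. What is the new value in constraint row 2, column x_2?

Ratio test on column x_3 — row 1: entry 0 ≤ 0; row 2: 13/5 = 13/5. Minimum is 13/5 at row 2 (w2 leaves); pivot element 5.
Divide row 2 by 5; eliminate column x_3 from the other rows.
In the new row 2, the x_2 entry is the old entry divided by the pivot: 1/5 = 1/5.

1/5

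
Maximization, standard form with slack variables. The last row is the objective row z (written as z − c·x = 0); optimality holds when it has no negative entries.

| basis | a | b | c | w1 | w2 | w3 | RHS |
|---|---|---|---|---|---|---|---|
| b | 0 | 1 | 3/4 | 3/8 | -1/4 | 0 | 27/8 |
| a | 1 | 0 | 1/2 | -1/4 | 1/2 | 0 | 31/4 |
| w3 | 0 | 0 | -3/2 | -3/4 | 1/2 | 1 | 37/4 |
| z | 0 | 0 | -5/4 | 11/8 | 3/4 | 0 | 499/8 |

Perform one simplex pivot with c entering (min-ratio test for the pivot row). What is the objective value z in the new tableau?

68

Ratio test on column c — row 1: (27/8)/(3/4) = 9/2; row 2: (31/4)/(1/2) = 31/2; row 3: entry -3/2 ≤ 0. Minimum is 9/2 at row 1 (b leaves); pivot element 3/4.
Pivot on row 1; the z-row RHS becomes 499/8 − (-5/4)·(9/2) = 68.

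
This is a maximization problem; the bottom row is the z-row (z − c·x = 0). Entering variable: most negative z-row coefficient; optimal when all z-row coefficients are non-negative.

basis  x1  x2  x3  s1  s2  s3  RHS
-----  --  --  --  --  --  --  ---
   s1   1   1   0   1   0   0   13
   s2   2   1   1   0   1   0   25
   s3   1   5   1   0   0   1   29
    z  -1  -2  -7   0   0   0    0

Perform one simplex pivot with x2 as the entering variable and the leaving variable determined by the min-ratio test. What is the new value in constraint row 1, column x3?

Ratio test on column x2 — row 1: 13/1 = 13; row 2: 25/1 = 25; row 3: 29/5 = 29/5. Minimum is 29/5 at row 3 (s3 leaves); pivot element 5.
Divide row 3 by 5; eliminate column x2 from the other rows.
Row 1 update in column x3: 0 − 1·(1/5) = -1/5.

-1/5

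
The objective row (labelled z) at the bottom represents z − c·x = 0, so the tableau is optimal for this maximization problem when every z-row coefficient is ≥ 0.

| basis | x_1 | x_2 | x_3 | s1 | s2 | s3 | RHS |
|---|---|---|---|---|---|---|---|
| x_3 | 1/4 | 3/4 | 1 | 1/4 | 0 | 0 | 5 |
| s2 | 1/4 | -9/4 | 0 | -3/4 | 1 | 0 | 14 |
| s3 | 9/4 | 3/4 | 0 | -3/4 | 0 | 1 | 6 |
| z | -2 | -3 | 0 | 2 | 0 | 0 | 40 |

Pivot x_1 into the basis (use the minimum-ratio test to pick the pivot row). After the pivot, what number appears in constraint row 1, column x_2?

2/3

Ratio test on column x_1 — row 1: 5/(1/4) = 20; row 2: 14/(1/4) = 56; row 3: 6/(9/4) = 8/3. Minimum is 8/3 at row 3 (s3 leaves); pivot element 9/4.
Divide row 3 by 9/4; eliminate column x_1 from the other rows.
Row 1 update in column x_2: 3/4 − (1/4)·(1/3) = 2/3.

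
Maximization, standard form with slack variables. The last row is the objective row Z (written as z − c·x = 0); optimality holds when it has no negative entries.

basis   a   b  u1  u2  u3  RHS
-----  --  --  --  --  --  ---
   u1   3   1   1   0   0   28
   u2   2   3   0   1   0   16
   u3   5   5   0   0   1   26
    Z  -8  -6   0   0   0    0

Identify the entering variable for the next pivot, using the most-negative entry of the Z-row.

a

Negative Z-row entries: a: -8, b: -6.
The most negative is -8 in column a, so a enters.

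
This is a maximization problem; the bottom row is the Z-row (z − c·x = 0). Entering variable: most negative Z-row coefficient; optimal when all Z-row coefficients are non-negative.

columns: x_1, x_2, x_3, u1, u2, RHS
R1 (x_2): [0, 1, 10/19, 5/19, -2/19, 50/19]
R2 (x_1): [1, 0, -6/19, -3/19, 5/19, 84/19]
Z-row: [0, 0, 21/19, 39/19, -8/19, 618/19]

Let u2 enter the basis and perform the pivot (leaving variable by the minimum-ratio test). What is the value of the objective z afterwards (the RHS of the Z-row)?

Ratio test on column u2 — row 1: entry -2/19 ≤ 0; row 2: (84/19)/(5/19) = 84/5. Minimum is 84/5 at row 2 (x_1 leaves); pivot element 5/19.
Pivot on row 2; the Z-row RHS becomes 618/19 − (-8/19)·(84/5) = 198/5.

198/5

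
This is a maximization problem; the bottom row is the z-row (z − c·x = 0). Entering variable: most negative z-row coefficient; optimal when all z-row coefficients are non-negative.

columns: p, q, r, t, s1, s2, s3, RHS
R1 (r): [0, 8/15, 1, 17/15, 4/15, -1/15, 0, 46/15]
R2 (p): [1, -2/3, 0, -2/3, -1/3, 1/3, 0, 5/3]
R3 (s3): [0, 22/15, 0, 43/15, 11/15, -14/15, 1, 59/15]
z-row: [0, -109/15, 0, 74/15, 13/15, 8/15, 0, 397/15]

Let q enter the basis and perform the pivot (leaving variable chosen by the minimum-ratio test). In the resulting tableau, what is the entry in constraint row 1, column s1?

0

Ratio test on column q — row 1: (46/15)/(8/15) = 23/4; row 2: entry -2/3 ≤ 0; row 3: (59/15)/(22/15) = 59/22. Minimum is 59/22 at row 3 (s3 leaves); pivot element 22/15.
Divide row 3 by 22/15; eliminate column q from the other rows.
Row 1 update in column s1: 4/15 − (8/15)·(1/2) = 0.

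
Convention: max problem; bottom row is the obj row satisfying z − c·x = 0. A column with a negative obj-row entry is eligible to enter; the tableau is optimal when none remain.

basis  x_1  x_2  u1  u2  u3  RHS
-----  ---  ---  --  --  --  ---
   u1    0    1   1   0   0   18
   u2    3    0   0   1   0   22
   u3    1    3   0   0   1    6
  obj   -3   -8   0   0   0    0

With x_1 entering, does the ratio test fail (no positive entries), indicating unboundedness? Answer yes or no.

Column x_1 has positive entries in row(s) 2, 3, so the ratio test bounds it — not unbounded.

no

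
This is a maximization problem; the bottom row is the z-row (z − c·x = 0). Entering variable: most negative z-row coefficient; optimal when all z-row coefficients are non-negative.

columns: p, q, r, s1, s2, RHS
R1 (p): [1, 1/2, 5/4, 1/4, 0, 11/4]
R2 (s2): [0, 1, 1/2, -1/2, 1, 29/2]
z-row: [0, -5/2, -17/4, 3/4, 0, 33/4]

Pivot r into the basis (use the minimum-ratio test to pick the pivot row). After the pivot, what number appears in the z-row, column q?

Ratio test on column r — row 1: (11/4)/(5/4) = 11/5; row 2: (29/2)/(1/2) = 29. Minimum is 11/5 at row 1 (p leaves); pivot element 5/4.
Divide row 1 by 5/4; eliminate column r from the other rows.
z-row update in column q: -5/2 − (-17/4)·(2/5) = -4/5.

-4/5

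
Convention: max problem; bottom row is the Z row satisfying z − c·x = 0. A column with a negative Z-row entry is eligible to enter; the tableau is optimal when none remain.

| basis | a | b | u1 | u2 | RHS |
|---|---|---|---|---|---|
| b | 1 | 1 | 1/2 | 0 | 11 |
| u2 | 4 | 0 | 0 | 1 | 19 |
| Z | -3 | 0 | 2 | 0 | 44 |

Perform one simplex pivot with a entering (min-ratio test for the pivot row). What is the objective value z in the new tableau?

Ratio test on column a — row 1: 11/1 = 11; row 2: 19/4 = 19/4. Minimum is 19/4 at row 2 (u2 leaves); pivot element 4.
Pivot on row 2; the Z-row RHS becomes 44 − (-3)·(19/4) = 233/4.

233/4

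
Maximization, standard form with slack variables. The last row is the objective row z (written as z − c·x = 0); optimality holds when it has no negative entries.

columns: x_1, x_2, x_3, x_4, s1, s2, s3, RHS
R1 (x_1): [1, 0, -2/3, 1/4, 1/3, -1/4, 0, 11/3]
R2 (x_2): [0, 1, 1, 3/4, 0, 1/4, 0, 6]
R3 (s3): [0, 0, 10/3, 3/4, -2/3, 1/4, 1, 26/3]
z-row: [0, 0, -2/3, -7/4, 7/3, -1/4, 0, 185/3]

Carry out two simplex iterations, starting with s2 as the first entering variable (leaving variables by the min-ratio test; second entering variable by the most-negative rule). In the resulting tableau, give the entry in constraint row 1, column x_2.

Ratio test on column s2 — row 1: entry -1/4 ≤ 0; row 2: 6/(1/4) = 24; row 3: (26/3)/(1/4) = 104/3. Minimum is 24 at row 2 (x_2 leaves); pivot element 1/4.
Divide row 2 by 1/4; eliminate column s2 from the other rows.
Second iteration: most negative z-row entry is -1 in column x_4, so x_4 enters.
Ratio test on column x_4 — row 1: (29/3)/1 = 29/3; row 2: 24/3 = 8; row 3: entry 0 ≤ 0. Minimum is 8 at row 2 (s2 leaves); pivot element 3.
Divide row 2 by 3; eliminate column x_4 from the other rows.
After both pivots, the entry at constraint row 1, column x_2 is -1/3.

-1/3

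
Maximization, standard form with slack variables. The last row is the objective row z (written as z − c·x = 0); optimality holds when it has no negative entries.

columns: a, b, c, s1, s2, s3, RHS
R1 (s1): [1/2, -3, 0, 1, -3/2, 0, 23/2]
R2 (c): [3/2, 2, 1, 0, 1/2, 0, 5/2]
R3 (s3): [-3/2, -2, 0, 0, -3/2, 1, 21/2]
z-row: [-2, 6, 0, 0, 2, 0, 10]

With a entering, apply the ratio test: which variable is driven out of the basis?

Column a entries and ratios — s1: (23/2)/(1/2) = 23; c: (5/2)/(3/2) = 5/3; s3: -3/2 ≤ 0, skip.
Smallest ratio is 5/3 in the row of c, so c leaves.

c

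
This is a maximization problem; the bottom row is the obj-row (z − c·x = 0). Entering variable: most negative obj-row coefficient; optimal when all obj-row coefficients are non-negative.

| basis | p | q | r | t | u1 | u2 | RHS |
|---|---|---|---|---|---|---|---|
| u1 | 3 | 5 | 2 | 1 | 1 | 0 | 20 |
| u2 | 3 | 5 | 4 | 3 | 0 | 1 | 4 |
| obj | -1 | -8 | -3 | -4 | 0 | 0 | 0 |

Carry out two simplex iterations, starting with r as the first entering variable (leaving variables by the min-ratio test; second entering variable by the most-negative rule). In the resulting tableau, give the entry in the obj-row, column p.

Ratio test on column r — row 1: 20/2 = 10; row 2: 4/4 = 1. Minimum is 1 at row 2 (u2 leaves); pivot element 4.
Divide row 2 by 4; eliminate column r from the other rows.
Second iteration: most negative obj-row entry is -17/4 in column q, so q enters.
Ratio test on column q — row 1: 18/(5/2) = 36/5; row 2: 1/(5/4) = 4/5. Minimum is 4/5 at row 2 (r leaves); pivot element 5/4.
Divide row 2 by 5/4; eliminate column q from the other rows.
After both pivots, the entry at the obj-row, column p is 19/5.

19/5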